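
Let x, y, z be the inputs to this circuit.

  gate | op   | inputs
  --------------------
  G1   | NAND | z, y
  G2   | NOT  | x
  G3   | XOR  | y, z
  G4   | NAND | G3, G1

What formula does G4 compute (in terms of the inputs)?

G1 = z NAND y
G3 = y XOR z
G4 = G3 NAND G1 = (y XOR z) NAND (z NAND y)

(y XOR z) NAND (z NAND y)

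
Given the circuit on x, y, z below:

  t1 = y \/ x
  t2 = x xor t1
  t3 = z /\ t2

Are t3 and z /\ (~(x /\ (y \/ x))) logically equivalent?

t1 = y \/ x
t2 = x xor t1 = x xor (y \/ x)
t3 = z /\ t2 = z /\ (x xor (y \/ x))
At x=0, y=0, z=1: circuit gives 0, formula gives 1.

No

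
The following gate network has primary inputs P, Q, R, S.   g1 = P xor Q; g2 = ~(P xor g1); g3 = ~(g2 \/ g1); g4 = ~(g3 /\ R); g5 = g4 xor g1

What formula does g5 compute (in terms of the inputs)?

g1 = P xor Q
g2 = ~(P xor g1) = ~(P xor (P xor Q))
g3 = ~(g2 \/ g1) = ~((~(P xor (P xor Q))) \/ (P xor Q))
g4 = ~(g3 /\ R) = ~((~((~(P xor (P xor Q))) \/ (P xor Q))) /\ R)
g5 = g4 xor g1 = (~((~((~(P xor (P xor Q))) \/ (P xor Q))) /\ R)) xor (P xor Q)

(~((~((~(P xor (P xor Q))) \/ (P xor Q))) /\ R)) xor (P xor Q)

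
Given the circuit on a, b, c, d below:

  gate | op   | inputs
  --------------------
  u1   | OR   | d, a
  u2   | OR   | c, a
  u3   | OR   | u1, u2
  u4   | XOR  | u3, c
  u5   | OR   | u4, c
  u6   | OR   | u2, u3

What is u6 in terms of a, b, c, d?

u1 = d OR a
u2 = c OR a
u3 = u1 OR u2 = (d OR a) OR (c OR a)
u6 = u2 OR u3 = (c OR a) OR ((d OR a) OR (c OR a))

(c OR a) OR ((d OR a) OR (c OR a))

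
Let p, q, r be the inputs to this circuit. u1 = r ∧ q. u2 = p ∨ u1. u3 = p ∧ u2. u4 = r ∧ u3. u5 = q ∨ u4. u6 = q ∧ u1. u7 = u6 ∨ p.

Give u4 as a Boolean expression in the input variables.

r ∧ (p ∧ (p ∨ (r ∧ q)))

u1 = r ∧ q
u2 = p ∨ u1 = p ∨ (r ∧ q)
u3 = p ∧ u2 = p ∧ (p ∨ (r ∧ q))
u4 = r ∧ u3 = r ∧ (p ∧ (p ∨ (r ∧ q)))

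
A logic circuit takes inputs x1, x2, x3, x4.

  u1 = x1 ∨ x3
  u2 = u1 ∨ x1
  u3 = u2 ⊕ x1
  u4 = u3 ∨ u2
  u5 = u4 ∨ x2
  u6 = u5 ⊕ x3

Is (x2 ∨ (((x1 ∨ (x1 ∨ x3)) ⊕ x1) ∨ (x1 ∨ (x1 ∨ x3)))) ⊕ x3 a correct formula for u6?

Yes

u1 = x1 ∨ x3
u2 = u1 ∨ x1 = (x1 ∨ x3) ∨ x1
u3 = u2 ⊕ x1 = ((x1 ∨ x3) ∨ x1) ⊕ x1
u4 = u3 ∨ u2 = (((x1 ∨ x3) ∨ x1) ⊕ x1) ∨ ((x1 ∨ x3) ∨ x1)
u5 = u4 ∨ x2 = ((((x1 ∨ x3) ∨ x1) ⊕ x1) ∨ ((x1 ∨ x3) ∨ x1)) ∨ x2
u6 = u5 ⊕ x3 = (((((x1 ∨ x3) ∨ x1) ⊕ x1) ∨ ((x1 ∨ x3) ∨ x1)) ∨ x2) ⊕ x3
At x1=0, x2=0, x3=0, x4=0: circuit gives 0, formula gives 0.
At x1=0, x2=1, x3=0, x4=0: circuit gives 1, formula gives 1.
Agrees on all 16 inputs.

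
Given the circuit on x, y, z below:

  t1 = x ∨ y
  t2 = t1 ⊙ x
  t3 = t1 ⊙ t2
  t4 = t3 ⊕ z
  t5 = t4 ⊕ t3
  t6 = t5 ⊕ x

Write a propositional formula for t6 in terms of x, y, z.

t1 = x ∨ y
t2 = t1 ⊙ x = (x ∨ y) ⊙ x
t3 = t1 ⊙ t2 = (x ∨ y) ⊙ ((x ∨ y) ⊙ x)
t4 = t3 ⊕ z = ((x ∨ y) ⊙ ((x ∨ y) ⊙ x)) ⊕ z
t5 = t4 ⊕ t3 = (((x ∨ y) ⊙ ((x ∨ y) ⊙ x)) ⊕ z) ⊕ ((x ∨ y) ⊙ ((x ∨ y) ⊙ x))
t6 = t5 ⊕ x = ((((x ∨ y) ⊙ ((x ∨ y) ⊙ x)) ⊕ z) ⊕ ((x ∨ y) ⊙ ((x ∨ y) ⊙ x))) ⊕ x

((((x ∨ y) ⊙ ((x ∨ y) ⊙ x)) ⊕ z) ⊕ ((x ∨ y) ⊙ ((x ∨ y) ⊙ x))) ⊕ x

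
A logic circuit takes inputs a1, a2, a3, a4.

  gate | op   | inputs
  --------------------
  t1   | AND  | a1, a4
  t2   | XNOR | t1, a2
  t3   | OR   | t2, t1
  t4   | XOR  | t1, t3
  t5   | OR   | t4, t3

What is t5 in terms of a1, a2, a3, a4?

t1 = a1 AND a4
t2 = t1 XNOR a2 = (a1 AND a4) XNOR a2
t3 = t2 OR t1 = ((a1 AND a4) XNOR a2) OR (a1 AND a4)
t4 = t1 XOR t3 = (a1 AND a4) XOR (((a1 AND a4) XNOR a2) OR (a1 AND a4))
t5 = t4 OR t3 = ((a1 AND a4) XOR (((a1 AND a4) XNOR a2) OR (a1 AND a4))) OR (((a1 AND a4) XNOR a2) OR (a1 AND a4))

((a1 AND a4) XOR (((a1 AND a4) XNOR a2) OR (a1 AND a4))) OR (((a1 AND a4) XNOR a2) OR (a1 AND a4))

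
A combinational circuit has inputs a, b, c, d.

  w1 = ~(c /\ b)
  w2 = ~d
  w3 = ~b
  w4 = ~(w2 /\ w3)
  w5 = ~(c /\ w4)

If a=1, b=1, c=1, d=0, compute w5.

0

w2 = ~0 = 1
w3 = ~1 = 0
w4 = ~(1 /\ 0) = 1
w5 = ~(1 /\ 1) = 0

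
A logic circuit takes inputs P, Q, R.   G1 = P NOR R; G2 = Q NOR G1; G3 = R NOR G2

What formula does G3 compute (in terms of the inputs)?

R NOR (Q NOR (P NOR R))

G1 = P NOR R
G2 = Q NOR G1 = Q NOR (P NOR R)
G3 = R NOR G2 = R NOR (Q NOR (P NOR R))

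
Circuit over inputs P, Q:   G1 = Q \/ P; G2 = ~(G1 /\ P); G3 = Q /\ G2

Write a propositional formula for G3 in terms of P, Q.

G1 = Q \/ P
G2 = ~(G1 /\ P) = ~((Q \/ P) /\ P)
G3 = Q /\ G2 = Q /\ (~((Q \/ P) /\ P))

Q /\ (~((Q \/ P) /\ P))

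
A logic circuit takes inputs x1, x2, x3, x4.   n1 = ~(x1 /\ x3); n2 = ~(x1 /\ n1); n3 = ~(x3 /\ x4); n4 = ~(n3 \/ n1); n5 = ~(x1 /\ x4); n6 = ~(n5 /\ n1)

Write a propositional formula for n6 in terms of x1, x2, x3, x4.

n1 = ~(x1 /\ x3)
n5 = ~(x1 /\ x4)
n6 = ~(n5 /\ n1) = ~((~(x1 /\ x4)) /\ (~(x1 /\ x3)))

~((~(x1 /\ x4)) /\ (~(x1 /\ x3)))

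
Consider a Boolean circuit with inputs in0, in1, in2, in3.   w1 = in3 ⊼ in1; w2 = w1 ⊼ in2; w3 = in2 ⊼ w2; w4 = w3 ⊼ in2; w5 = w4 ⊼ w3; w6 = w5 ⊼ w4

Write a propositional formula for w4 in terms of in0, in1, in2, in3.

w1 = in3 ⊼ in1
w2 = w1 ⊼ in2 = (in3 ⊼ in1) ⊼ in2
w3 = in2 ⊼ w2 = in2 ⊼ ((in3 ⊼ in1) ⊼ in2)
w4 = w3 ⊼ in2 = (in2 ⊼ ((in3 ⊼ in1) ⊼ in2)) ⊼ in2

(in2 ⊼ ((in3 ⊼ in1) ⊼ in2)) ⊼ in2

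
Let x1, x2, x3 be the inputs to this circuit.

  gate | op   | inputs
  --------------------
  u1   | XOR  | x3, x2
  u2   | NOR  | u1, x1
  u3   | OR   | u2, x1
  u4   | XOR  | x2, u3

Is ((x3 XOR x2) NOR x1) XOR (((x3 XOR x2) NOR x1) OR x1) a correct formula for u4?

No

u1 = x3 XOR x2
u2 = u1 NOR x1 = (x3 XOR x2) NOR x1
u3 = u2 OR x1 = ((x3 XOR x2) NOR x1) OR x1
u4 = x2 XOR u3 = x2 XOR (((x3 XOR x2) NOR x1) OR x1)
At x1=0, x2=0, x3=0: circuit gives 1, formula gives 0.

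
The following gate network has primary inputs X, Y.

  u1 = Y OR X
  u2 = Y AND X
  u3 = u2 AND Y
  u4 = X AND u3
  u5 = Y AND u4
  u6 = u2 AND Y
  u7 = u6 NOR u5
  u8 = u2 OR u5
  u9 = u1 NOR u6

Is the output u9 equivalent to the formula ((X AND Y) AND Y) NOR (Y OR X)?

Yes

u1 = Y OR X
u2 = Y AND X
u6 = u2 AND Y = (Y AND X) AND Y
u9 = u1 NOR u6 = (Y OR X) NOR ((Y AND X) AND Y)
At X=0, Y=1: circuit gives 0, formula gives 0.
At X=0, Y=0: circuit gives 1, formula gives 1.
Agrees on all 4 inputs.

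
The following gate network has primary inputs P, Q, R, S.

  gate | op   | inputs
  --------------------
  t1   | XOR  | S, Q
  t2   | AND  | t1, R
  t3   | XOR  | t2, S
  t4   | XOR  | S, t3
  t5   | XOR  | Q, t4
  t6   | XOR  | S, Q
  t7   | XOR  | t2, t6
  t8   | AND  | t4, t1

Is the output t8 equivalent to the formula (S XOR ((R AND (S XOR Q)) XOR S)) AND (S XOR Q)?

Yes

t1 = S XOR Q
t2 = t1 AND R = (S XOR Q) AND R
t3 = t2 XOR S = ((S XOR Q) AND R) XOR S
t4 = S XOR t3 = S XOR (((S XOR Q) AND R) XOR S)
t8 = t4 AND t1 = (S XOR (((S XOR Q) AND R) XOR S)) AND (S XOR Q)
At P=0, Q=0, R=0, S=0: circuit gives 0, formula gives 0.
At P=0, Q=0, R=1, S=1: circuit gives 1, formula gives 1.
Agrees on all 16 inputs.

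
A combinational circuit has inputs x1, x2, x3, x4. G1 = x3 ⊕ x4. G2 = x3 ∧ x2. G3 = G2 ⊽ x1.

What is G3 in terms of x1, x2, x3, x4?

G2 = x3 ∧ x2
G3 = G2 ⊽ x1 = (x3 ∧ x2) ⊽ x1

(x3 ∧ x2) ⊽ x1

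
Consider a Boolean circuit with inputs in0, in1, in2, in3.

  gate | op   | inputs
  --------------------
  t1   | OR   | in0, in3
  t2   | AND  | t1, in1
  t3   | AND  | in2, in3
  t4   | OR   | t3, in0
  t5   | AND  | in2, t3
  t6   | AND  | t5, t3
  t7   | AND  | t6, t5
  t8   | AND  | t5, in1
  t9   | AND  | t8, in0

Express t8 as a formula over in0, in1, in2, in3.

(in2 AND (in2 AND in3)) AND in1

t3 = in2 AND in3
t5 = in2 AND t3 = in2 AND (in2 AND in3)
t8 = t5 AND in1 = (in2 AND (in2 AND in3)) AND in1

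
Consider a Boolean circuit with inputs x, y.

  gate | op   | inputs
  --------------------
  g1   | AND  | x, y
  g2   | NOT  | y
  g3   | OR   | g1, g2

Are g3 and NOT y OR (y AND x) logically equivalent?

Yes

g1 = x AND y
g2 = NOT y
g3 = g1 OR g2 = (x AND y) OR NOT y
At x=0, y=1: circuit gives 0, formula gives 0.
At x=0, y=0: circuit gives 1, formula gives 1.
Agrees on all 4 inputs.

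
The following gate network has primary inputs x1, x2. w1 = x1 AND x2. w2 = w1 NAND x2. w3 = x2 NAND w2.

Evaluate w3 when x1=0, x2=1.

0

w1 = 0 AND 1 = 0
w2 = 0 NAND 1 = 1
w3 = 1 NAND 1 = 0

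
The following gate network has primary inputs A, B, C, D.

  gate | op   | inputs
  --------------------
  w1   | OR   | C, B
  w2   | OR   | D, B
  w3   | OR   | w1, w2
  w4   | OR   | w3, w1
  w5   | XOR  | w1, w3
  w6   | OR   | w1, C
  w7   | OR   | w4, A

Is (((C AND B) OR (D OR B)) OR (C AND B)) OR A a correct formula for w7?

w1 = C OR B
w2 = D OR B
w3 = w1 OR w2 = (C OR B) OR (D OR B)
w4 = w3 OR w1 = ((C OR B) OR (D OR B)) OR (C OR B)
w7 = w4 OR A = (((C OR B) OR (D OR B)) OR (C OR B)) OR A
At A=0, B=0, C=1, D=0: circuit gives 1, formula gives 0.

No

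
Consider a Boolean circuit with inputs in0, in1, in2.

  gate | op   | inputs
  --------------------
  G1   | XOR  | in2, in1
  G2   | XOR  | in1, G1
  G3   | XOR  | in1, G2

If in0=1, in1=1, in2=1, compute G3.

0

G1 = 1 XOR 1 = 0
G2 = 1 XOR 0 = 1
G3 = 1 XOR 1 = 0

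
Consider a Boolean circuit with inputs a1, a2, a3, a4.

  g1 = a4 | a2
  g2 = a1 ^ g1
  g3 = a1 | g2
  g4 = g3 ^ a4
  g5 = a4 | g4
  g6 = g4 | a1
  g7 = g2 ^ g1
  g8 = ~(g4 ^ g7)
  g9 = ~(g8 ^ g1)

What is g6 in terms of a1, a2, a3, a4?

g1 = a4 | a2
g2 = a1 ^ g1 = a1 ^ (a4 | a2)
g3 = a1 | g2 = a1 | (a1 ^ (a4 | a2))
g4 = g3 ^ a4 = (a1 | (a1 ^ (a4 | a2))) ^ a4
g6 = g4 | a1 = ((a1 | (a1 ^ (a4 | a2))) ^ a4) | a1

((a1 | (a1 ^ (a4 | a2))) ^ a4) | a1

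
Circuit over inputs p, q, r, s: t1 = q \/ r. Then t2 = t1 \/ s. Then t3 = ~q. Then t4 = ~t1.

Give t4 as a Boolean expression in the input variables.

~(q \/ r)

t1 = q \/ r
t4 = ~t1 = ~(q \/ r)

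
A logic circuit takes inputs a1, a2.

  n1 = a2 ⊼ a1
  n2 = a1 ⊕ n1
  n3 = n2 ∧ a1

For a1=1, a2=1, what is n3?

1

n1 = 1 ⊼ 1 = 0
n2 = 1 ⊕ 0 = 1
n3 = 1 ∧ 1 = 1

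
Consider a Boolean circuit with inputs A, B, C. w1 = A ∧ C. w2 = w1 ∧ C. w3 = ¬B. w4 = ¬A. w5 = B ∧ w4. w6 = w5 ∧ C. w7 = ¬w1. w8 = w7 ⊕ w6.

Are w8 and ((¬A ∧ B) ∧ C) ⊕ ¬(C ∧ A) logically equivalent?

Yes

w1 = A ∧ C
w4 = ¬A
w5 = B ∧ w4 = B ∧ ¬A
w6 = w5 ∧ C = (B ∧ ¬A) ∧ C
w7 = ¬w1 = ¬(A ∧ C)
w8 = w7 ⊕ w6 = ¬(A ∧ C) ⊕ ((B ∧ ¬A) ∧ C)
At A=0, B=1, C=1: circuit gives 0, formula gives 0.
At A=0, B=0, C=0: circuit gives 1, formula gives 1.
Agrees on all 8 inputs.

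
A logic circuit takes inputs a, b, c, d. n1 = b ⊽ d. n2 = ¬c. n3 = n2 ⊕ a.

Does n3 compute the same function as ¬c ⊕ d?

n2 = ¬c
n3 = n2 ⊕ a = ¬c ⊕ a
At a=0, b=0, c=0, d=1: circuit gives 1, formula gives 0.

No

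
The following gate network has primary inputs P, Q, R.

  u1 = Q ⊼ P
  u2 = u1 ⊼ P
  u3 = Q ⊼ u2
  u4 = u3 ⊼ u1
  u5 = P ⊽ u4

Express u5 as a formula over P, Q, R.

u1 = Q ⊼ P
u2 = u1 ⊼ P = (Q ⊼ P) ⊼ P
u3 = Q ⊼ u2 = Q ⊼ ((Q ⊼ P) ⊼ P)
u4 = u3 ⊼ u1 = (Q ⊼ ((Q ⊼ P) ⊼ P)) ⊼ (Q ⊼ P)
u5 = P ⊽ u4 = P ⊽ ((Q ⊼ ((Q ⊼ P) ⊼ P)) ⊼ (Q ⊼ P))

P ⊽ ((Q ⊼ ((Q ⊼ P) ⊼ P)) ⊼ (Q ⊼ P))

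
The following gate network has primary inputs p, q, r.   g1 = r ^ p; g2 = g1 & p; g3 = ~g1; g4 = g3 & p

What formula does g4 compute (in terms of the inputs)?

g1 = r ^ p
g3 = ~g1 = ~(r ^ p)
g4 = g3 & p = ~(r ^ p) & p

~(r ^ p) & p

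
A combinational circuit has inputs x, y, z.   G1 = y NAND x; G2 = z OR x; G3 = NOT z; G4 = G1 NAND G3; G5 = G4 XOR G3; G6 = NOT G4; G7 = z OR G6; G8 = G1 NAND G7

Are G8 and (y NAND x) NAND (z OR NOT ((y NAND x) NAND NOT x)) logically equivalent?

No

G1 = y NAND x
G3 = NOT z
G4 = G1 NAND G3 = (y NAND x) NAND NOT z
G6 = NOT G4 = NOT ((y NAND x) NAND NOT z)
G7 = z OR G6 = z OR NOT ((y NAND x) NAND NOT z)
G8 = G1 NAND G7 = (y NAND x) NAND (z OR NOT ((y NAND x) NAND NOT z))
At x=1, y=0, z=0: circuit gives 0, formula gives 1.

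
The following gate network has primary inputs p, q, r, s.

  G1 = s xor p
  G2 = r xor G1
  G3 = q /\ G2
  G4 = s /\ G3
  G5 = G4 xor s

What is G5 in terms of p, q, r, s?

(s /\ (q /\ (r xor (s xor p)))) xor s

G1 = s xor p
G2 = r xor G1 = r xor (s xor p)
G3 = q /\ G2 = q /\ (r xor (s xor p))
G4 = s /\ G3 = s /\ (q /\ (r xor (s xor p)))
G5 = G4 xor s = (s /\ (q /\ (r xor (s xor p)))) xor s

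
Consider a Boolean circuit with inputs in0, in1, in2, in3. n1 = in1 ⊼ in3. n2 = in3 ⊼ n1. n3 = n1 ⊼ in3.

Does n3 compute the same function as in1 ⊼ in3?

n1 = in1 ⊼ in3
n3 = n1 ⊼ in3 = (in1 ⊼ in3) ⊼ in3
At in0=0, in1=0, in2=0, in3=1: circuit gives 0, formula gives 1.

No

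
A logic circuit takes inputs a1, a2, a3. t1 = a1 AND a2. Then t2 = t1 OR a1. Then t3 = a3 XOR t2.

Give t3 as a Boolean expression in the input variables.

t1 = a1 AND a2
t2 = t1 OR a1 = (a1 AND a2) OR a1
t3 = a3 XOR t2 = a3 XOR ((a1 AND a2) OR a1)

a3 XOR ((a1 AND a2) OR a1)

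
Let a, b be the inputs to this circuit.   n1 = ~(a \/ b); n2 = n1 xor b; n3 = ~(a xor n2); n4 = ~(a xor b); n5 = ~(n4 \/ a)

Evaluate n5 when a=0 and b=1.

n4 = ~(0 xor 1) = 0
n5 = ~(0 \/ 0) = 1

1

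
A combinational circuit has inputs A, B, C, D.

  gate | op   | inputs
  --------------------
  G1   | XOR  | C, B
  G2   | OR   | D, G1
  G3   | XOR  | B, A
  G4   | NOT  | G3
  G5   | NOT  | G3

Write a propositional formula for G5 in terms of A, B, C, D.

NOT (B XOR A)

G3 = B XOR A
G5 = NOT G3 = NOT (B XOR A)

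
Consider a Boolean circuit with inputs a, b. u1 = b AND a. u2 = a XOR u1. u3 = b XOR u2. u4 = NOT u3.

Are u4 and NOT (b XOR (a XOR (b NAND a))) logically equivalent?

No

u1 = b AND a
u2 = a XOR u1 = a XOR (b AND a)
u3 = b XOR u2 = b XOR (a XOR (b AND a))
u4 = NOT u3 = NOT (b XOR (a XOR (b AND a)))
At a=0, b=0: circuit gives 1, formula gives 0.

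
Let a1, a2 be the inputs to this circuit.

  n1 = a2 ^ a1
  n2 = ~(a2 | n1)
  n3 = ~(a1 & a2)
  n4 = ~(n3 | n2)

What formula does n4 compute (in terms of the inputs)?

n1 = a2 ^ a1
n2 = ~(a2 | n1) = ~(a2 | (a2 ^ a1))
n3 = ~(a1 & a2)
n4 = ~(n3 | n2) = ~((~(a1 & a2)) | (~(a2 | (a2 ^ a1))))

~((~(a1 & a2)) | (~(a2 | (a2 ^ a1))))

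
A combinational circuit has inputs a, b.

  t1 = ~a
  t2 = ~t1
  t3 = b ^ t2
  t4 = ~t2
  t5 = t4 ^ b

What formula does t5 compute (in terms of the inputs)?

~~~a ^ b

t1 = ~a
t2 = ~t1 = ~~a
t4 = ~t2 = ~~~a
t5 = t4 ^ b = ~~~a ^ b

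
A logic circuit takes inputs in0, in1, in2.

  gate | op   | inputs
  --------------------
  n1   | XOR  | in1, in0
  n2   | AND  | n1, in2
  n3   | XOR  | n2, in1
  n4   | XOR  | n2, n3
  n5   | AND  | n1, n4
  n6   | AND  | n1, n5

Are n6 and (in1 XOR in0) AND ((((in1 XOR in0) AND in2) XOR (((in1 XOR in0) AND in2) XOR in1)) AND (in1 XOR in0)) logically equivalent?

Yes

n1 = in1 XOR in0
n2 = n1 AND in2 = (in1 XOR in0) AND in2
n3 = n2 XOR in1 = ((in1 XOR in0) AND in2) XOR in1
n4 = n2 XOR n3 = ((in1 XOR in0) AND in2) XOR (((in1 XOR in0) AND in2) XOR in1)
n5 = n1 AND n4 = (in1 XOR in0) AND (((in1 XOR in0) AND in2) XOR (((in1 XOR in0) AND in2) XOR in1))
n6 = n1 AND n5 = (in1 XOR in0) AND ((in1 XOR in0) AND (((in1 XOR in0) AND in2) XOR (((in1 XOR in0) AND in2) XOR in1)))
At in0=0, in1=0, in2=0: circuit gives 0, formula gives 0.
At in0=0, in1=1, in2=0: circuit gives 1, formula gives 1.
Agrees on all 8 inputs.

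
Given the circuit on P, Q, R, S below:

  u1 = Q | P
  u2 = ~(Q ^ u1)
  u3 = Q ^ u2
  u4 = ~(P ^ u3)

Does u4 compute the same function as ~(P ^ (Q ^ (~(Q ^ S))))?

u1 = Q | P
u2 = ~(Q ^ u1) = ~(Q ^ (Q | P))
u3 = Q ^ u2 = Q ^ (~(Q ^ (Q | P)))
u4 = ~(P ^ u3) = ~(P ^ (Q ^ (~(Q ^ (Q | P)))))
At P=0, Q=0, R=0, S=1: circuit gives 0, formula gives 1.

No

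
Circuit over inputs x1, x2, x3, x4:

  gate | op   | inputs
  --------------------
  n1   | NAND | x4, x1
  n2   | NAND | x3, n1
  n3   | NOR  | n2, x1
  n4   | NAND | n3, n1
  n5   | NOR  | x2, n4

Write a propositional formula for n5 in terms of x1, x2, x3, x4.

n1 = x4 NAND x1
n2 = x3 NAND n1 = x3 NAND (x4 NAND x1)
n3 = n2 NOR x1 = (x3 NAND (x4 NAND x1)) NOR x1
n4 = n3 NAND n1 = ((x3 NAND (x4 NAND x1)) NOR x1) NAND (x4 NAND x1)
n5 = x2 NOR n4 = x2 NOR (((x3 NAND (x4 NAND x1)) NOR x1) NAND (x4 NAND x1))

x2 NOR (((x3 NAND (x4 NAND x1)) NOR x1) NAND (x4 NAND x1))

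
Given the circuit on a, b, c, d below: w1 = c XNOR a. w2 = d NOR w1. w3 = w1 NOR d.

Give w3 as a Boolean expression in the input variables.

w1 = c XNOR a
w3 = w1 NOR d = (c XNOR a) NOR d

(c XNOR a) NOR d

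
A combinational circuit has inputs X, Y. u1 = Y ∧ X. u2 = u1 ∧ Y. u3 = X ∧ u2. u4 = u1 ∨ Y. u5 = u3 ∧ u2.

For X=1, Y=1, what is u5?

1

u1 = 1 ∧ 1 = 1
u2 = 1 ∧ 1 = 1
u3 = 1 ∧ 1 = 1
u5 = 1 ∧ 1 = 1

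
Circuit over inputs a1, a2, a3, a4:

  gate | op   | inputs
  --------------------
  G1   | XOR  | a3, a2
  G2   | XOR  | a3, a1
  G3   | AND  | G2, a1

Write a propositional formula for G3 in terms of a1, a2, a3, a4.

G2 = a3 XOR a1
G3 = G2 AND a1 = (a3 XOR a1) AND a1

(a3 XOR a1) AND a1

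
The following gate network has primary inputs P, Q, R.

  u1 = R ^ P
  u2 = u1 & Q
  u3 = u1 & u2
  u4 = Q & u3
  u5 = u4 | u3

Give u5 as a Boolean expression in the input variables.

(Q & ((R ^ P) & ((R ^ P) & Q))) | ((R ^ P) & ((R ^ P) & Q))

u1 = R ^ P
u2 = u1 & Q = (R ^ P) & Q
u3 = u1 & u2 = (R ^ P) & ((R ^ P) & Q)
u4 = Q & u3 = Q & ((R ^ P) & ((R ^ P) & Q))
u5 = u4 | u3 = (Q & ((R ^ P) & ((R ^ P) & Q))) | ((R ^ P) & ((R ^ P) & Q))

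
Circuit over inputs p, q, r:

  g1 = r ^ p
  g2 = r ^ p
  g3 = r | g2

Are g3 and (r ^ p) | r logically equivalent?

Yes

g2 = r ^ p
g3 = r | g2 = r | (r ^ p)
At p=0, q=0, r=0: circuit gives 0, formula gives 0.
At p=0, q=0, r=1: circuit gives 1, formula gives 1.
Agrees on all 8 inputs.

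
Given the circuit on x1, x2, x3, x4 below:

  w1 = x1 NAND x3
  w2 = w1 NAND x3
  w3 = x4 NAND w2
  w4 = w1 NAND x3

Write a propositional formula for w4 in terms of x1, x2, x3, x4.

w1 = x1 NAND x3
w4 = w1 NAND x3 = (x1 NAND x3) NAND x3

(x1 NAND x3) NAND x3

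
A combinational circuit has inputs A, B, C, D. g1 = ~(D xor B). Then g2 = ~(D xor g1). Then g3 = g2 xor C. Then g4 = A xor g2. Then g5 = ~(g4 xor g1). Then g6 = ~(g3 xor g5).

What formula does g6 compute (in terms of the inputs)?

~(((~(D xor (~(D xor B)))) xor C) xor (~((A xor (~(D xor (~(D xor B))))) xor (~(D xor B)))))

g1 = ~(D xor B)
g2 = ~(D xor g1) = ~(D xor (~(D xor B)))
g3 = g2 xor C = (~(D xor (~(D xor B)))) xor C
g4 = A xor g2 = A xor (~(D xor (~(D xor B))))
g5 = ~(g4 xor g1) = ~((A xor (~(D xor (~(D xor B))))) xor (~(D xor B)))
g6 = ~(g3 xor g5) = ~(((~(D xor (~(D xor B)))) xor C) xor (~((A xor (~(D xor (~(D xor B))))) xor (~(D xor B)))))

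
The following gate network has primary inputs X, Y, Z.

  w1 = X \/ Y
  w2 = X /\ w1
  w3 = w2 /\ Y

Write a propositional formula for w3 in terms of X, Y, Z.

w1 = X \/ Y
w2 = X /\ w1 = X /\ (X \/ Y)
w3 = w2 /\ Y = (X /\ (X \/ Y)) /\ Y

(X /\ (X \/ Y)) /\ Y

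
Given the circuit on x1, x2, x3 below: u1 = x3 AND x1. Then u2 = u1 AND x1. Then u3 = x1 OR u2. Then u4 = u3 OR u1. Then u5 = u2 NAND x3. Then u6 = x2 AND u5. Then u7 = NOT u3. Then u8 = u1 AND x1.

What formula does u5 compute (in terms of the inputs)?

((x3 AND x1) AND x1) NAND x3

u1 = x3 AND x1
u2 = u1 AND x1 = (x3 AND x1) AND x1
u5 = u2 NAND x3 = ((x3 AND x1) AND x1) NAND x3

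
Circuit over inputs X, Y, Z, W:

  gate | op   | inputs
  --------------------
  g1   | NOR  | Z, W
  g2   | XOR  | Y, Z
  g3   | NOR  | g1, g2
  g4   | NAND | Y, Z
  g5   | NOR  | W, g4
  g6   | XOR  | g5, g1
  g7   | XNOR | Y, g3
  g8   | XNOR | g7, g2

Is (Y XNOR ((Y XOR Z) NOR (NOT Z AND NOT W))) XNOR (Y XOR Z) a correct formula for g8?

g1 = Z NOR W
g2 = Y XOR Z
g3 = g1 NOR g2 = (Z NOR W) NOR (Y XOR Z)
g7 = Y XNOR g3 = Y XNOR ((Z NOR W) NOR (Y XOR Z))
g8 = g7 XNOR g2 = (Y XNOR ((Z NOR W) NOR (Y XOR Z))) XNOR (Y XOR Z)
At X=0, Y=0, Z=0, W=0: circuit gives 0, formula gives 0.
At X=0, Y=0, Z=0, W=1: circuit gives 1, formula gives 1.
Agrees on all 16 inputs.

Yes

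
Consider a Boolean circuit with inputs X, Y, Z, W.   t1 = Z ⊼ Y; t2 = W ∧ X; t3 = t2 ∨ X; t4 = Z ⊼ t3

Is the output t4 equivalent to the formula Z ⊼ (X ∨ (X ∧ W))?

t2 = W ∧ X
t3 = t2 ∨ X = (W ∧ X) ∨ X
t4 = Z ⊼ t3 = Z ⊼ ((W ∧ X) ∨ X)
At X=1, Y=0, Z=1, W=0: circuit gives 0, formula gives 0.
At X=0, Y=0, Z=0, W=0: circuit gives 1, formula gives 1.
Agrees on all 16 inputs.

Yes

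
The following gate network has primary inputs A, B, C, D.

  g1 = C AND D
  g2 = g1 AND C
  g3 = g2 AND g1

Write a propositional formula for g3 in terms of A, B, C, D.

((C AND D) AND C) AND (C AND D)

g1 = C AND D
g2 = g1 AND C = (C AND D) AND C
g3 = g2 AND g1 = ((C AND D) AND C) AND (C AND D)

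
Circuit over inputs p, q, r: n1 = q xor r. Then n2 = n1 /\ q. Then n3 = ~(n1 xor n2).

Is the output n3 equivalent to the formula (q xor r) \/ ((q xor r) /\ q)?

n1 = q xor r
n2 = n1 /\ q = (q xor r) /\ q
n3 = ~(n1 xor n2) = ~((q xor r) xor ((q xor r) /\ q))
At p=0, q=0, r=0: circuit gives 1, formula gives 0.

No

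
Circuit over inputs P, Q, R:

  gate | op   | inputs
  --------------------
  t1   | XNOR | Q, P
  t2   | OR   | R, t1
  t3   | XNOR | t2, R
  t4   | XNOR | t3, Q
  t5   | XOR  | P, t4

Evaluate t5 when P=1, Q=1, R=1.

t1 = 1 XNOR 1 = 1
t2 = 1 OR 1 = 1
t3 = 1 XNOR 1 = 1
t4 = 1 XNOR 1 = 1
t5 = 1 XOR 1 = 0

0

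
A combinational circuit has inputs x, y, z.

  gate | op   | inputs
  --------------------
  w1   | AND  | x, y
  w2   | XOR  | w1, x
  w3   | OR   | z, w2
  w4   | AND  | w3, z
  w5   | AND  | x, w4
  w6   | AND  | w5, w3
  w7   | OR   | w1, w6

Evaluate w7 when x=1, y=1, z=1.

1

w1 = 1 AND 1 = 1
w2 = 1 XOR 1 = 0
w3 = 1 OR 0 = 1
w4 = 1 AND 1 = 1
w5 = 1 AND 1 = 1
w6 = 1 AND 1 = 1
w7 = 1 OR 1 = 1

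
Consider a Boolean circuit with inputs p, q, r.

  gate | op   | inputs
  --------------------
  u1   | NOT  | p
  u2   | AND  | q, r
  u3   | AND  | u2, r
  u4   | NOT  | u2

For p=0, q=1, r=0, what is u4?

1

u2 = 1 AND 0 = 0
u4 = NOT 0 = 1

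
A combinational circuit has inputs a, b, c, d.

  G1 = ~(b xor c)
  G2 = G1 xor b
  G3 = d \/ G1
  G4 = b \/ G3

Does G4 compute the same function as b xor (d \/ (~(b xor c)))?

No

G1 = ~(b xor c)
G3 = d \/ G1 = d \/ (~(b xor c))
G4 = b \/ G3 = b \/ (d \/ (~(b xor c)))
At a=0, b=1, c=0, d=1: circuit gives 1, formula gives 0.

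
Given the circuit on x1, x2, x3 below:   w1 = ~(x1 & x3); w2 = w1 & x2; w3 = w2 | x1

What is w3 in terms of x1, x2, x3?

((~(x1 & x3)) & x2) | x1

w1 = ~(x1 & x3)
w2 = w1 & x2 = (~(x1 & x3)) & x2
w3 = w2 | x1 = ((~(x1 & x3)) & x2) | x1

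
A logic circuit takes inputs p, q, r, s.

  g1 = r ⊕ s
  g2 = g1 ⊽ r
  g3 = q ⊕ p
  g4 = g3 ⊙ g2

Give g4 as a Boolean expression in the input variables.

(q ⊕ p) ⊙ ((r ⊕ s) ⊽ r)

g1 = r ⊕ s
g2 = g1 ⊽ r = (r ⊕ s) ⊽ r
g3 = q ⊕ p
g4 = g3 ⊙ g2 = (q ⊕ p) ⊙ ((r ⊕ s) ⊽ r)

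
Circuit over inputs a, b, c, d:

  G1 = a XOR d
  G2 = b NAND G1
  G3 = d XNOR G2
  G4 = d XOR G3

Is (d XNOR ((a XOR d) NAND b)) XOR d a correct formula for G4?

G1 = a XOR d
G2 = b NAND G1 = b NAND (a XOR d)
G3 = d XNOR G2 = d XNOR (b NAND (a XOR d))
G4 = d XOR G3 = d XOR (d XNOR (b NAND (a XOR d)))
At a=0, b=0, c=0, d=0: circuit gives 0, formula gives 0.
At a=0, b=1, c=0, d=1: circuit gives 1, formula gives 1.
Agrees on all 16 inputs.

Yes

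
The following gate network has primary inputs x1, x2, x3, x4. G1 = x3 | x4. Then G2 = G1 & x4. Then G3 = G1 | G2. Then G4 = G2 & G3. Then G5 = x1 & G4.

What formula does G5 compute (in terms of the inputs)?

x1 & (((x3 | x4) & x4) & ((x3 | x4) | ((x3 | x4) & x4)))

G1 = x3 | x4
G2 = G1 & x4 = (x3 | x4) & x4
G3 = G1 | G2 = (x3 | x4) | ((x3 | x4) & x4)
G4 = G2 & G3 = ((x3 | x4) & x4) & ((x3 | x4) | ((x3 | x4) & x4))
G5 = x1 & G4 = x1 & (((x3 | x4) & x4) & ((x3 | x4) | ((x3 | x4) & x4)))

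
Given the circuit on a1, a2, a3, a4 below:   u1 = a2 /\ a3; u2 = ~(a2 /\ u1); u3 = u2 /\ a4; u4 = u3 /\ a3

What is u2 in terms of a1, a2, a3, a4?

u1 = a2 /\ a3
u2 = ~(a2 /\ u1) = ~(a2 /\ (a2 /\ a3))

~(a2 /\ (a2 /\ a3))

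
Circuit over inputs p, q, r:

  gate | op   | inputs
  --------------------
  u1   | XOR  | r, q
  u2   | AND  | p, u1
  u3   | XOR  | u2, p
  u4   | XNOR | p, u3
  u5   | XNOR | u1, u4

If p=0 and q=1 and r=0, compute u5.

u1 = 0 XOR 1 = 1
u2 = 0 AND 1 = 0
u3 = 0 XOR 0 = 0
u4 = 0 XNOR 0 = 1
u5 = 1 XNOR 1 = 1

1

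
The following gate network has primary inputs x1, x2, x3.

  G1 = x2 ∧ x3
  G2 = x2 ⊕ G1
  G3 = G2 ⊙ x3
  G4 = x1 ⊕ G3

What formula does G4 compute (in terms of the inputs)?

x1 ⊕ ((x2 ⊕ (x2 ∧ x3)) ⊙ x3)

G1 = x2 ∧ x3
G2 = x2 ⊕ G1 = x2 ⊕ (x2 ∧ x3)
G3 = G2 ⊙ x3 = (x2 ⊕ (x2 ∧ x3)) ⊙ x3
G4 = x1 ⊕ G3 = x1 ⊕ ((x2 ⊕ (x2 ∧ x3)) ⊙ x3)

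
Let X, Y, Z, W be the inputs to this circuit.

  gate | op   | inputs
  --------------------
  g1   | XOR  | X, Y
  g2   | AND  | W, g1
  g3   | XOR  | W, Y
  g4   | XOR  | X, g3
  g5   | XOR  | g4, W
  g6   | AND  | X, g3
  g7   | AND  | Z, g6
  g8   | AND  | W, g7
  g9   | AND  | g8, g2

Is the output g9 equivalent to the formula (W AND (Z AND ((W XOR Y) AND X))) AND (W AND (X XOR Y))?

Yes

g1 = X XOR Y
g2 = W AND g1 = W AND (X XOR Y)
g3 = W XOR Y
g6 = X AND g3 = X AND (W XOR Y)
g7 = Z AND g6 = Z AND (X AND (W XOR Y))
g8 = W AND g7 = W AND (Z AND (X AND (W XOR Y)))
g9 = g8 AND g2 = (W AND (Z AND (X AND (W XOR Y)))) AND (W AND (X XOR Y))
At X=0, Y=0, Z=0, W=0: circuit gives 0, formula gives 0.
At X=1, Y=0, Z=1, W=1: circuit gives 1, formula gives 1.
Agrees on all 16 inputs.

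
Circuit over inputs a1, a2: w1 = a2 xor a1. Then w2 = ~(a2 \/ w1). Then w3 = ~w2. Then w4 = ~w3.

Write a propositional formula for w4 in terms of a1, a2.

~~(~(a2 \/ (a2 xor a1)))

w1 = a2 xor a1
w2 = ~(a2 \/ w1) = ~(a2 \/ (a2 xor a1))
w3 = ~w2 = ~(~(a2 \/ (a2 xor a1)))
w4 = ~w3 = ~~(~(a2 \/ (a2 xor a1)))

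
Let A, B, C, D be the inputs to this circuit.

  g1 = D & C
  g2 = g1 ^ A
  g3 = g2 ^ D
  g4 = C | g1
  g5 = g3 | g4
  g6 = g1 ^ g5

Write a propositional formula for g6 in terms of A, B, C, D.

(D & C) ^ ((((D & C) ^ A) ^ D) | (C | (D & C)))

g1 = D & C
g2 = g1 ^ A = (D & C) ^ A
g3 = g2 ^ D = ((D & C) ^ A) ^ D
g4 = C | g1 = C | (D & C)
g5 = g3 | g4 = (((D & C) ^ A) ^ D) | (C | (D & C))
g6 = g1 ^ g5 = (D & C) ^ ((((D & C) ^ A) ^ D) | (C | (D & C)))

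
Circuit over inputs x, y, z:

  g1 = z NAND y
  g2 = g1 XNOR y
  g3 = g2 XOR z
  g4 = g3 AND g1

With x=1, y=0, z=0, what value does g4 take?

0

g1 = 0 NAND 0 = 1
g2 = 1 XNOR 0 = 0
g3 = 0 XOR 0 = 0
g4 = 0 AND 1 = 0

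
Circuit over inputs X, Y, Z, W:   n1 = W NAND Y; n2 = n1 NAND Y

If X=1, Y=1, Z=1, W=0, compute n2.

0

n1 = 0 NAND 1 = 1
n2 = 1 NAND 1 = 0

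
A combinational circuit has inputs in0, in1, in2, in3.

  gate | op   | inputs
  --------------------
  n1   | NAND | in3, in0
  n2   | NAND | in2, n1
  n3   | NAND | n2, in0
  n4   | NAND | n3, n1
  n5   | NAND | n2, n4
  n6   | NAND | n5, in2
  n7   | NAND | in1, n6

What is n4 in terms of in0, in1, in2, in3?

n1 = in3 NAND in0
n2 = in2 NAND n1 = in2 NAND (in3 NAND in0)
n3 = n2 NAND in0 = (in2 NAND (in3 NAND in0)) NAND in0
n4 = n3 NAND n1 = ((in2 NAND (in3 NAND in0)) NAND in0) NAND (in3 NAND in0)

((in2 NAND (in3 NAND in0)) NAND in0) NAND (in3 NAND in0)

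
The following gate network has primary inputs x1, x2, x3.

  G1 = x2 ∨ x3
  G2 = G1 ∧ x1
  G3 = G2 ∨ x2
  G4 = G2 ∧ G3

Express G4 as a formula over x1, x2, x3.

((x2 ∨ x3) ∧ x1) ∧ (((x2 ∨ x3) ∧ x1) ∨ x2)

G1 = x2 ∨ x3
G2 = G1 ∧ x1 = (x2 ∨ x3) ∧ x1
G3 = G2 ∨ x2 = ((x2 ∨ x3) ∧ x1) ∨ x2
G4 = G2 ∧ G3 = ((x2 ∨ x3) ∧ x1) ∧ (((x2 ∨ x3) ∧ x1) ∨ x2)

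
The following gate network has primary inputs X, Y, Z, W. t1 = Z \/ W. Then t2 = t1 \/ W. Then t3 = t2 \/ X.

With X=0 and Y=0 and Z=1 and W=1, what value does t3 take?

1

t1 = 1 \/ 1 = 1
t2 = 1 \/ 1 = 1
t3 = 1 \/ 0 = 1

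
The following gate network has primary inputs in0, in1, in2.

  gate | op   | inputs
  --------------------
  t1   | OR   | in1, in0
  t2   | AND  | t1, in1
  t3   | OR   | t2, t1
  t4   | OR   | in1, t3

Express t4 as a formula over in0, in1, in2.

t1 = in1 OR in0
t2 = t1 AND in1 = (in1 OR in0) AND in1
t3 = t2 OR t1 = ((in1 OR in0) AND in1) OR (in1 OR in0)
t4 = in1 OR t3 = in1 OR (((in1 OR in0) AND in1) OR (in1 OR in0))

in1 OR (((in1 OR in0) AND in1) OR (in1 OR in0))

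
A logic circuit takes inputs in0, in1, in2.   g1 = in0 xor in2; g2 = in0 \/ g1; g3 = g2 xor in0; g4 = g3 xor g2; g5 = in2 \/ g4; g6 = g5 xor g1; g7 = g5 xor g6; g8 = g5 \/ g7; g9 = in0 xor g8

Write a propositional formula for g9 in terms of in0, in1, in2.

g1 = in0 xor in2
g2 = in0 \/ g1 = in0 \/ (in0 xor in2)
g3 = g2 xor in0 = (in0 \/ (in0 xor in2)) xor in0
g4 = g3 xor g2 = ((in0 \/ (in0 xor in2)) xor in0) xor (in0 \/ (in0 xor in2))
g5 = in2 \/ g4 = in2 \/ (((in0 \/ (in0 xor in2)) xor in0) xor (in0 \/ (in0 xor in2)))
g6 = g5 xor g1 = (in2 \/ (((in0 \/ (in0 xor in2)) xor in0) xor (in0 \/ (in0 xor in2)))) xor (in0 xor in2)
g7 = g5 xor g6 = (in2 \/ (((in0 \/ (in0 xor in2)) xor in0) xor (in0 \/ (in0 xor in2)))) xor ((in2 \/ (((in0 \/ (in0 xor in2)) xor in0) xor (in0 \/ (in0 xor in2)))) xor (in0 xor in2))
g8 = g5 \/ g7 = (in2 \/ (((in0 \/ (in0 xor in2)) xor in0) xor (in0 \/ (in0 xor in2)))) \/ ((in2 \/ (((in0 \/ (in0 xor in2)) xor in0) xor (in0 \/ (in0 xor in2)))) xor ((in2 \/ (((in0 \/ (in0 xor in2)) xor in0) xor (in0 \/ (in0 xor in2)))) xor (in0 xor in2)))
g9 = in0 xor g8 = in0 xor ((in2 \/ (((in0 \/ (in0 xor in2)) xor in0) xor (in0 \/ (in0 xor in2)))) \/ ((in2 \/ (((in0 \/ (in0 xor in2)) xor in0) xor (in0 \/ (in0 xor in2)))) xor ((in2 \/ (((in0 \/ (in0 xor in2)) xor in0) xor (in0 \/ (in0 xor in2)))) xor (in0 xor in2))))

in0 xor ((in2 \/ (((in0 \/ (in0 xor in2)) xor in0) xor (in0 \/ (in0 xor in2)))) \/ ((in2 \/ (((in0 \/ (in0 xor in2)) xor in0) xor (in0 \/ (in0 xor in2)))) xor ((in2 \/ (((in0 \/ (in0 xor in2)) xor in0) xor (in0 \/ (in0 xor in2)))) xor (in0 xor in2))))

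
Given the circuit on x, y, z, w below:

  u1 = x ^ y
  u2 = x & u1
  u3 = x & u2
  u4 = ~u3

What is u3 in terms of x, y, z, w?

u1 = x ^ y
u2 = x & u1 = x & (x ^ y)
u3 = x & u2 = x & (x & (x ^ y))

x & (x & (x ^ y))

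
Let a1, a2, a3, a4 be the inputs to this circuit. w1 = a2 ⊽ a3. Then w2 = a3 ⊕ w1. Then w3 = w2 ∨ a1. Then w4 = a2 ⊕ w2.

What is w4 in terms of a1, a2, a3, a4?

a2 ⊕ (a3 ⊕ (a2 ⊽ a3))

w1 = a2 ⊽ a3
w2 = a3 ⊕ w1 = a3 ⊕ (a2 ⊽ a3)
w4 = a2 ⊕ w2 = a2 ⊕ (a3 ⊕ (a2 ⊽ a3))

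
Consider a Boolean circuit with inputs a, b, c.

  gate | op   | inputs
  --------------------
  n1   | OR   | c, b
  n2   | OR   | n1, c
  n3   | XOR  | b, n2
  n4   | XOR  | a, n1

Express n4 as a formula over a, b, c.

a XOR (c OR b)

n1 = c OR b
n4 = a XOR n1 = a XOR (c OR b)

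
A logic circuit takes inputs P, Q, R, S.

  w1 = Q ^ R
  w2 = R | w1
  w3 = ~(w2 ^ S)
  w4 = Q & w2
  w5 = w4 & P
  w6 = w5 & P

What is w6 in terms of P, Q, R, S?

((Q & (R | (Q ^ R))) & P) & P

w1 = Q ^ R
w2 = R | w1 = R | (Q ^ R)
w4 = Q & w2 = Q & (R | (Q ^ R))
w5 = w4 & P = (Q & (R | (Q ^ R))) & P
w6 = w5 & P = ((Q & (R | (Q ^ R))) & P) & P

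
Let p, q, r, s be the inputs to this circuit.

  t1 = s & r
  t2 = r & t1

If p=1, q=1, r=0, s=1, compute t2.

0

t1 = 1 & 0 = 0
t2 = 0 & 0 = 0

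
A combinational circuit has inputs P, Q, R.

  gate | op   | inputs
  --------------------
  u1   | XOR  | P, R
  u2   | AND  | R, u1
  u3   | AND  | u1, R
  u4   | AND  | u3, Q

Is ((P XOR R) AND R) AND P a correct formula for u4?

u1 = P XOR R
u3 = u1 AND R = (P XOR R) AND R
u4 = u3 AND Q = ((P XOR R) AND R) AND Q
At P=0, Q=1, R=1: circuit gives 1, formula gives 0.

No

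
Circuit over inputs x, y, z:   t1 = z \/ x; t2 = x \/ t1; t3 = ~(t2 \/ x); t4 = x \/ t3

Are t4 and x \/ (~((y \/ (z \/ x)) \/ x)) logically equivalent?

No

t1 = z \/ x
t2 = x \/ t1 = x \/ (z \/ x)
t3 = ~(t2 \/ x) = ~((x \/ (z \/ x)) \/ x)
t4 = x \/ t3 = x \/ (~((x \/ (z \/ x)) \/ x))
At x=0, y=1, z=0: circuit gives 1, formula gives 0.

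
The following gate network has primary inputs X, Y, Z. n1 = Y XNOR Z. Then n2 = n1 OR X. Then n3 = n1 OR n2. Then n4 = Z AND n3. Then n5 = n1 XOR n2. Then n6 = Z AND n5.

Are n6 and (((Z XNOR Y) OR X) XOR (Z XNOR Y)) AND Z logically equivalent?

n1 = Y XNOR Z
n2 = n1 OR X = (Y XNOR Z) OR X
n5 = n1 XOR n2 = (Y XNOR Z) XOR ((Y XNOR Z) OR X)
n6 = Z AND n5 = Z AND ((Y XNOR Z) XOR ((Y XNOR Z) OR X))
At X=0, Y=0, Z=0: circuit gives 0, formula gives 0.
At X=1, Y=0, Z=1: circuit gives 1, formula gives 1.
Agrees on all 8 inputs.

Yes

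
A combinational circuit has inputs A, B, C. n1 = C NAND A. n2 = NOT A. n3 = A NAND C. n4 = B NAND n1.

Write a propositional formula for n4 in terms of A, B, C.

B NAND (C NAND A)

n1 = C NAND A
n4 = B NAND n1 = B NAND (C NAND A)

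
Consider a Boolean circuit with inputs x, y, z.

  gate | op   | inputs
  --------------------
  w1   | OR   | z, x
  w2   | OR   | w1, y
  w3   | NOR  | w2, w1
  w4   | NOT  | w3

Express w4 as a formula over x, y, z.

w1 = z OR x
w2 = w1 OR y = (z OR x) OR y
w3 = w2 NOR w1 = ((z OR x) OR y) NOR (z OR x)
w4 = NOT w3 = NOT (((z OR x) OR y) NOR (z OR x))

NOT (((z OR x) OR y) NOR (z OR x))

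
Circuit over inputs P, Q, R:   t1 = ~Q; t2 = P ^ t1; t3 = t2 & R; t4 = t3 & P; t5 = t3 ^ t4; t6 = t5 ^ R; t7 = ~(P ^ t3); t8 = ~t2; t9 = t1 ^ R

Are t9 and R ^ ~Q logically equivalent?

Yes

t1 = ~Q
t9 = t1 ^ R = ~Q ^ R
At P=0, Q=0, R=1: circuit gives 0, formula gives 0.
At P=0, Q=0, R=0: circuit gives 1, formula gives 1.
Agrees on all 8 inputs.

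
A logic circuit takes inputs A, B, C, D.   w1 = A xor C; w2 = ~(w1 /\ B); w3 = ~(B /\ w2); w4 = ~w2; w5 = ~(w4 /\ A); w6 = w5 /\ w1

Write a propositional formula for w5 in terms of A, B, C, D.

w1 = A xor C
w2 = ~(w1 /\ B) = ~((A xor C) /\ B)
w4 = ~w2 = ~(~((A xor C) /\ B))
w5 = ~(w4 /\ A) = ~(~(~((A xor C) /\ B)) /\ A)

~(~(~((A xor C) /\ B)) /\ A)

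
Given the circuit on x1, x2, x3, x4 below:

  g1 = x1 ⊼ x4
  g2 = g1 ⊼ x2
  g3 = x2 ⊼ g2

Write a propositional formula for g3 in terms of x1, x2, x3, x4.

g1 = x1 ⊼ x4
g2 = g1 ⊼ x2 = (x1 ⊼ x4) ⊼ x2
g3 = x2 ⊼ g2 = x2 ⊼ ((x1 ⊼ x4) ⊼ x2)

x2 ⊼ ((x1 ⊼ x4) ⊼ x2)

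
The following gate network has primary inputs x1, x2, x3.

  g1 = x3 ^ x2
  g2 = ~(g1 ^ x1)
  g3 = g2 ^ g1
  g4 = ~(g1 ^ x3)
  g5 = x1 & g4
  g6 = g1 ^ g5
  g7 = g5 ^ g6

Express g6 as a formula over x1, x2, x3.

(x3 ^ x2) ^ (x1 & (~((x3 ^ x2) ^ x3)))

g1 = x3 ^ x2
g4 = ~(g1 ^ x3) = ~((x3 ^ x2) ^ x3)
g5 = x1 & g4 = x1 & (~((x3 ^ x2) ^ x3))
g6 = g1 ^ g5 = (x3 ^ x2) ^ (x1 & (~((x3 ^ x2) ^ x3)))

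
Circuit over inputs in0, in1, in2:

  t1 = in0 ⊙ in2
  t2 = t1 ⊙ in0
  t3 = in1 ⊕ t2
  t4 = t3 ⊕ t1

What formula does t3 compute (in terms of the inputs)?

t1 = in0 ⊙ in2
t2 = t1 ⊙ in0 = (in0 ⊙ in2) ⊙ in0
t3 = in1 ⊕ t2 = in1 ⊕ ((in0 ⊙ in2) ⊙ in0)

in1 ⊕ ((in0 ⊙ in2) ⊙ in0)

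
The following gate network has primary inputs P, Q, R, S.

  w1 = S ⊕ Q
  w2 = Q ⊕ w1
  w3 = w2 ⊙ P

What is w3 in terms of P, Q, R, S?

w1 = S ⊕ Q
w2 = Q ⊕ w1 = Q ⊕ (S ⊕ Q)
w3 = w2 ⊙ P = (Q ⊕ (S ⊕ Q)) ⊙ P

(Q ⊕ (S ⊕ Q)) ⊙ P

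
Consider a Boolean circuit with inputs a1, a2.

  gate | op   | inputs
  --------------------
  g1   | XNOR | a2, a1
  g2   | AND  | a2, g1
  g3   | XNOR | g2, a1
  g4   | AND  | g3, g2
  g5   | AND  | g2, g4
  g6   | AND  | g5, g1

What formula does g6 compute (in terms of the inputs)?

((a2 AND (a2 XNOR a1)) AND (((a2 AND (a2 XNOR a1)) XNOR a1) AND (a2 AND (a2 XNOR a1)))) AND (a2 XNOR a1)

g1 = a2 XNOR a1
g2 = a2 AND g1 = a2 AND (a2 XNOR a1)
g3 = g2 XNOR a1 = (a2 AND (a2 XNOR a1)) XNOR a1
g4 = g3 AND g2 = ((a2 AND (a2 XNOR a1)) XNOR a1) AND (a2 AND (a2 XNOR a1))
g5 = g2 AND g4 = (a2 AND (a2 XNOR a1)) AND (((a2 AND (a2 XNOR a1)) XNOR a1) AND (a2 AND (a2 XNOR a1)))
g6 = g5 AND g1 = ((a2 AND (a2 XNOR a1)) AND (((a2 AND (a2 XNOR a1)) XNOR a1) AND (a2 AND (a2 XNOR a1)))) AND (a2 XNOR a1)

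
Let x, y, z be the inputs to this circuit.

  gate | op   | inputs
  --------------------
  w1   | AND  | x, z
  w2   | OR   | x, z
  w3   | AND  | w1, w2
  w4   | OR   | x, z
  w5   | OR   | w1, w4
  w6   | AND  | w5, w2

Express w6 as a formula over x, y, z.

((x AND z) OR (x OR z)) AND (x OR z)

w1 = x AND z
w2 = x OR z
w4 = x OR z
w5 = w1 OR w4 = (x AND z) OR (x OR z)
w6 = w5 AND w2 = ((x AND z) OR (x OR z)) AND (x OR z)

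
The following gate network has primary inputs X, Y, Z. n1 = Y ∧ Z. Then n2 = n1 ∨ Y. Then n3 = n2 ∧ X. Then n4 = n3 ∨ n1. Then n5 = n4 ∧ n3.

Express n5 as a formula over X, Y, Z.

((((Y ∧ Z) ∨ Y) ∧ X) ∨ (Y ∧ Z)) ∧ (((Y ∧ Z) ∨ Y) ∧ X)

n1 = Y ∧ Z
n2 = n1 ∨ Y = (Y ∧ Z) ∨ Y
n3 = n2 ∧ X = ((Y ∧ Z) ∨ Y) ∧ X
n4 = n3 ∨ n1 = (((Y ∧ Z) ∨ Y) ∧ X) ∨ (Y ∧ Z)
n5 = n4 ∧ n3 = ((((Y ∧ Z) ∨ Y) ∧ X) ∨ (Y ∧ Z)) ∧ (((Y ∧ Z) ∨ Y) ∧ X)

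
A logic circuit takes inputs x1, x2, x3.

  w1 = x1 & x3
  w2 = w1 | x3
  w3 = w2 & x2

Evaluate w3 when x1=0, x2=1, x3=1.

1

w1 = 0 & 1 = 0
w2 = 0 | 1 = 1
w3 = 1 & 1 = 1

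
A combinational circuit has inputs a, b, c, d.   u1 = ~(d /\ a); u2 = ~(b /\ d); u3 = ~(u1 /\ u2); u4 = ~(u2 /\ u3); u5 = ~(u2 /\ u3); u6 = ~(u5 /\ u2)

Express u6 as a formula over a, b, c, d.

~((~((~(b /\ d)) /\ (~((~(d /\ a)) /\ (~(b /\ d)))))) /\ (~(b /\ d)))

u1 = ~(d /\ a)
u2 = ~(b /\ d)
u3 = ~(u1 /\ u2) = ~((~(d /\ a)) /\ (~(b /\ d)))
u5 = ~(u2 /\ u3) = ~((~(b /\ d)) /\ (~((~(d /\ a)) /\ (~(b /\ d)))))
u6 = ~(u5 /\ u2) = ~((~((~(b /\ d)) /\ (~((~(d /\ a)) /\ (~(b /\ d)))))) /\ (~(b /\ d)))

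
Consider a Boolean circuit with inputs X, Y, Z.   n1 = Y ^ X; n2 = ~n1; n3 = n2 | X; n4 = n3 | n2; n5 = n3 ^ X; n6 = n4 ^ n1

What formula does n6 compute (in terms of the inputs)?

((~(Y ^ X) | X) | ~(Y ^ X)) ^ (Y ^ X)

n1 = Y ^ X
n2 = ~n1 = ~(Y ^ X)
n3 = n2 | X = ~(Y ^ X) | X
n4 = n3 | n2 = (~(Y ^ X) | X) | ~(Y ^ X)
n6 = n4 ^ n1 = ((~(Y ^ X) | X) | ~(Y ^ X)) ^ (Y ^ X)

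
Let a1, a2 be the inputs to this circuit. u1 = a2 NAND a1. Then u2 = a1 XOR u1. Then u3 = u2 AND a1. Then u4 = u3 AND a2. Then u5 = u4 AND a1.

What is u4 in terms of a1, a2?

u1 = a2 NAND a1
u2 = a1 XOR u1 = a1 XOR (a2 NAND a1)
u3 = u2 AND a1 = (a1 XOR (a2 NAND a1)) AND a1
u4 = u3 AND a2 = ((a1 XOR (a2 NAND a1)) AND a1) AND a2

((a1 XOR (a2 NAND a1)) AND a1) AND a2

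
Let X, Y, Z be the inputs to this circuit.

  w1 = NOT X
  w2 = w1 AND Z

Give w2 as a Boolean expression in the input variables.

NOT X AND Z

w1 = NOT X
w2 = w1 AND Z = NOT X AND Z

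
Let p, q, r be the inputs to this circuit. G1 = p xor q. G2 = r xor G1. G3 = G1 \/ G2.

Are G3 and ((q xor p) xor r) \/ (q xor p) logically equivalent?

G1 = p xor q
G2 = r xor G1 = r xor (p xor q)
G3 = G1 \/ G2 = (p xor q) \/ (r xor (p xor q))
At p=0, q=0, r=0: circuit gives 0, formula gives 0.
At p=0, q=0, r=1: circuit gives 1, formula gives 1.
Agrees on all 8 inputs.

Yes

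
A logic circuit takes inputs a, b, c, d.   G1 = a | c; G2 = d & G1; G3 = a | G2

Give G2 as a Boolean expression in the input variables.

G1 = a | c
G2 = d & G1 = d & (a | c)

d & (a | c)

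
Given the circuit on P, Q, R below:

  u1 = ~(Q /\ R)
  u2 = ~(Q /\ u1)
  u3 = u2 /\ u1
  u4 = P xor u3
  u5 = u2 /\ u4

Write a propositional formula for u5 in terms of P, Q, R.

u1 = ~(Q /\ R)
u2 = ~(Q /\ u1) = ~(Q /\ (~(Q /\ R)))
u3 = u2 /\ u1 = (~(Q /\ (~(Q /\ R)))) /\ (~(Q /\ R))
u4 = P xor u3 = P xor ((~(Q /\ (~(Q /\ R)))) /\ (~(Q /\ R)))
u5 = u2 /\ u4 = (~(Q /\ (~(Q /\ R)))) /\ (P xor ((~(Q /\ (~(Q /\ R)))) /\ (~(Q /\ R))))

(~(Q /\ (~(Q /\ R)))) /\ (P xor ((~(Q /\ (~(Q /\ R)))) /\ (~(Q /\ R))))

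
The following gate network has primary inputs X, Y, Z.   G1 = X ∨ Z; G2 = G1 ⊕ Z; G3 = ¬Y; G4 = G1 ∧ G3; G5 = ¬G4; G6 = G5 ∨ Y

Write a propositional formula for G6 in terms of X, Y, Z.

G1 = X ∨ Z
G3 = ¬Y
G4 = G1 ∧ G3 = (X ∨ Z) ∧ ¬Y
G5 = ¬G4 = ¬((X ∨ Z) ∧ ¬Y)
G6 = G5 ∨ Y = ¬((X ∨ Z) ∧ ¬Y) ∨ Y

¬((X ∨ Z) ∧ ¬Y) ∨ Y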